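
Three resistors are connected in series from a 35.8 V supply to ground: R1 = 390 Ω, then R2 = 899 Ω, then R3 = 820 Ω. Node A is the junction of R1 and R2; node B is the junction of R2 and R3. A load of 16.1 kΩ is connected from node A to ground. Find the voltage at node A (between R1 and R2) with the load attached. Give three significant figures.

Below node A the series string R2+R3 = 1719 Ω sits in parallel with the 16100 Ω load: 1553 Ω.
V_A = 35.8 × 1553/(390 + 1553) = 28.6 V.

V ≈ 28.6 V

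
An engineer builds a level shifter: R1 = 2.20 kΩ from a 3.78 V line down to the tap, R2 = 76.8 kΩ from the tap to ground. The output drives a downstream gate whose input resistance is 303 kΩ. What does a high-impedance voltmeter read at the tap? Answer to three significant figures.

The load sits in parallel with R2: R2‖R_L = (76.8 × 303) / (76.8 + 303) = 61.27 kΩ.
V_out = 3.78 × 61.27 / (2.20 + 61.27) = 3.78 × 61.27/63.47 = 3.65 V.

V_out ≈ 3.65 V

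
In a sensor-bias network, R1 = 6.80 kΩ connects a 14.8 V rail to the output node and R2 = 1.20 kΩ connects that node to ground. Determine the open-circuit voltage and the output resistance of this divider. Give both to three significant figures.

V_th is the open-circuit tap voltage: 14.8 × 1.20/(6.80 + 1.20) = 2.22 V.
With the supply zeroed, R1 and R2 appear in parallel from the tap: R_th = R1‖R2 = (6.80 × 1.20)/8.000 = 1.02 kΩ.

V_th = 2.22 V, R_th = 1.02 kΩ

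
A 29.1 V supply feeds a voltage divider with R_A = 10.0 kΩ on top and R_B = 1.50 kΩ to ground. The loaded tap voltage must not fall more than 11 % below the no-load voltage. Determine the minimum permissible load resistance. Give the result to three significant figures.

Output resistance R_th = R_A‖R_B = (10.0 × 1.50)/11.50 = 1.304 kΩ.
The fractional drop is R_th/(R_th + R_L); requiring this ≤ 0.110 gives R_L ≥ R_th(1/0.110 − 1) = 1.304 × 8.091 = 10.6 kΩ.

R_L(min) ≈ 10.6 kΩ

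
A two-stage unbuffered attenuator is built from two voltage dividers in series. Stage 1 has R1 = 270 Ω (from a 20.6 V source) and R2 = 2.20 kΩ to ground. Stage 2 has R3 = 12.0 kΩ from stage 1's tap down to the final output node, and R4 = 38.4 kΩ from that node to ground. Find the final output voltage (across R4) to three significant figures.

Stage 2 presents R3+R4 = 50400 Ω as a load on stage 1's tap.
Stage 1's lower leg becomes R2‖(R3+R4) = 2108 Ω, so V_mid = 20.6 × 2108/2378 = 18.26 V.
Stage 2 is itself unloaded: V_out = V_mid × R4/(R3+R4) = 18.26 × 38400/50400 = 13.9 V.

V_out ≈ 13.9 V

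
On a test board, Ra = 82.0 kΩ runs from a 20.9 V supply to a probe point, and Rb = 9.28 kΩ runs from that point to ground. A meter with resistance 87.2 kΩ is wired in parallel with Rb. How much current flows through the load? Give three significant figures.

Rb‖R_L = 8.387 kΩ; V_out = 20.9 × 8.387/90.39 = 1.939 V.
I_L = V_out / R_L = 1.939 / 87.2 kΩ = 0.0222 mA.

I_L ≈ 0.0222 mA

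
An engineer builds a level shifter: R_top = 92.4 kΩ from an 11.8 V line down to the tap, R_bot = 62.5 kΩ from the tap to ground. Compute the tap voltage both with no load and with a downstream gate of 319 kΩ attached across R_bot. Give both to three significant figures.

Unloaded: 4.76 V; loaded: 4.26 V

Open-circuit: V = 11.8 × 62.5/(92.4 + 62.5) = 4.76 V.
With the load, R_bot becomes R_bot‖R_L = 52.26 kΩ, so V = 11.8 × 52.26/144.7 = 4.26 V.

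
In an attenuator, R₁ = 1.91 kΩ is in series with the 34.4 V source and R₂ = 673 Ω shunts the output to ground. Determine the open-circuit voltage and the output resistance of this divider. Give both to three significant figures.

V_th = 8.96 V, R_th = 498 Ω

V_th is the open-circuit tap voltage: 34.4 × 673/(1910 + 673) = 8.96 V.
With the supply zeroed, R₁ and R₂ appear in parallel from the tap: R_th = R₁‖R₂ = (1910 × 673)/2583 = 498 Ω.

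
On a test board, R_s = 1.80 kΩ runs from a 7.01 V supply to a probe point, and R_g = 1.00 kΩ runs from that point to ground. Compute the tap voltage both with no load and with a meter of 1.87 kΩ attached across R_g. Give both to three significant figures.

Unloaded: 2.50 V; loaded: 1.86 V

Open-circuit: V = 7.01 × 1.00/(1.80 + 1.00) = 2.50 V.
With the load, R_g becomes R_g‖R_L = 0.6516 kΩ, so V = 7.01 × 0.6516/2.452 = 1.86 V.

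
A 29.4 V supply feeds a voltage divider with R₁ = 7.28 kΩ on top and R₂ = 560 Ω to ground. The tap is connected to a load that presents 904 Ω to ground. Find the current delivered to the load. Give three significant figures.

R₂‖R_L = 345.8 Ω; V_out = 29.4 × 345.8/7626 = 1.333 V.
I_L = V_out / R_L = 1.333 / 904 Ω = 1.47 mA.

I_L ≈ 1.47 mA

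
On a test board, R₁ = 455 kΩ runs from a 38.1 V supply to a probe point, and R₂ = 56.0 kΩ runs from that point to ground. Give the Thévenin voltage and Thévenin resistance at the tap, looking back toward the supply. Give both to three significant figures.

V_th = 4.18 V, R_th = 49.9 kΩ

V_th is the open-circuit tap voltage: 38.1 × 56.0/(455 + 56.0) = 4.18 V.
With the supply zeroed, R₁ and R₂ appear in parallel from the tap: R_th = R₁‖R₂ = (455 × 56.0)/511.0 = 49.9 kΩ.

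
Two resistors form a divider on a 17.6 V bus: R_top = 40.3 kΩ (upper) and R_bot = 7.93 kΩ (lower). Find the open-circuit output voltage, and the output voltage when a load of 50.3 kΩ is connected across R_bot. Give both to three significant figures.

Open-circuit: V = 17.6 × 7.93/(40.3 + 7.93) = 2.89 V.
With the load, R_bot becomes R_bot‖R_L = 6.850 kΩ, so V = 17.6 × 6.850/47.15 = 2.56 V.

Unloaded: 2.89 V; loaded: 2.56 V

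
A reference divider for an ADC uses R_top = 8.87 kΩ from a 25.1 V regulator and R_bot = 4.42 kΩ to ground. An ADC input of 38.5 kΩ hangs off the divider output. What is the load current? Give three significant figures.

I_L ≈ 0.201 mA

R_bot‖R_L = 3.965 kΩ; V_out = 25.1 × 3.965/12.83 = 7.754 V.
I_L = V_out / R_L = 7.754 / 38.5 kΩ = 0.201 mA.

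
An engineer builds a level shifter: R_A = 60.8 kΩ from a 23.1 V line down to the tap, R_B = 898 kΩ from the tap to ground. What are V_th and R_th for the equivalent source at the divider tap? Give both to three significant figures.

V_th is the open-circuit tap voltage: 23.1 × 898/(60.8 + 898) = 21.6 V.
With the supply zeroed, R_A and R_B appear in parallel from the tap: R_th = R_A‖R_B = (60.8 × 898)/958.8 = 56.9 kΩ.

V_th = 21.6 V, R_th = 56.9 kΩ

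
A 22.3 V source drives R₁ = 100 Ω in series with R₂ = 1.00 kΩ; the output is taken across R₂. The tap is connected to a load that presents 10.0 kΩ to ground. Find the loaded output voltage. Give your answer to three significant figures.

The load sits in parallel with R₂: R₂‖R_L = (1000 × 10000) / (1000 + 10000) = 909.1 Ω.
V_out = 22.3 × 909.1 / (100 + 909.1) = 22.3 × 909.1/1009 = 20.1 V.
(Unloaded it would have been 20.3 V.)

V_out ≈ 20.1 V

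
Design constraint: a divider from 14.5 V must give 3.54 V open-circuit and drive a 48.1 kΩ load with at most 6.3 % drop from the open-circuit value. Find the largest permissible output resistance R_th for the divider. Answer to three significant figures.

R_th ≤ 3.23 kΩ

Loading drop = R_th/(R_th + R_L) ≤ 0.0630, so R_th ≤ R_L · ε/(1−ε) = 48.1 kΩ × 0.0630/0.9370 = 3.23 kΩ.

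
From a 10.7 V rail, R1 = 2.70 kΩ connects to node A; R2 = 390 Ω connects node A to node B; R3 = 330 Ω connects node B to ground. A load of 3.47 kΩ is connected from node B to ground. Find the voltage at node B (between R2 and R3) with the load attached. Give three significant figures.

V ≈ 0.951 V

At node B, R3 is in parallel with the load: R3‖R_L = 301.3 Ω.
Below node A the resistance is R2 + (R3‖R_L) = 691.3 Ω, so V_A = 10.7 × 691.3/3391 = 2.181 V.
Then V_B = V_A × (R3‖R_L)/(R2 + R3‖R_L) = 2.181 × 301.3/691.3 = 0.951 V.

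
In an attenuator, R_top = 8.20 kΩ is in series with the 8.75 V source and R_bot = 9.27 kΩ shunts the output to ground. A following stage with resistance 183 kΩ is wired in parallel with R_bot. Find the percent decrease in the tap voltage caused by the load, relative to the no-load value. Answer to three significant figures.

The divider's output (Thévenin) resistance is R_top‖R_bot = 4.351 kΩ.
Fractional drop under load = R_th/(R_th + R_L) = 4.351 / (4.351 + 183) = 0.02322.
So the output falls by 2.32 %.

2.32 %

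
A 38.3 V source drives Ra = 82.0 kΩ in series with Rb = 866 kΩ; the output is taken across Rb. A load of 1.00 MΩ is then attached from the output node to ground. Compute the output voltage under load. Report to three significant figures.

V_out ≈ 32.5 V

The load sits in parallel with Rb: Rb‖R_L = (866 × 1000) / (866 + 1000) = 464.1 kΩ.
V_out = 38.3 × 464.1 / (82.0 + 464.1) = 38.3 × 464.1/546.1 = 32.5 V.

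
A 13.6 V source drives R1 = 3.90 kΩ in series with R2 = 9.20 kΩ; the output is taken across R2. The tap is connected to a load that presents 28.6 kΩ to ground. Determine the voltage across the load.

The load sits in parallel with R2: R2‖R_L = (9.20 × 28.6) / (9.20 + 28.6) = 6.961 kΩ.
V_out = 13.6 × 6.961 / (3.90 + 6.961) = 13.6 × 6.961/10.86 = 8.72 V.
(Unloaded it would have been 9.55 V.)

V_out ≈ 8.72 V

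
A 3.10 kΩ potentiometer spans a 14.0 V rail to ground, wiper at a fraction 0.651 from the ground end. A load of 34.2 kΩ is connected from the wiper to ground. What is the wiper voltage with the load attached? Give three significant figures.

The wiper splits the pot into (1−α)R = 1.082 kΩ above and αR = 2.018 kΩ below.
Lower section ‖ load = 1.906 kΩ.
V_wiper = 14.0 × 1.906/(1.082 + 1.906) = 8.93 V.

V ≈ 8.93 V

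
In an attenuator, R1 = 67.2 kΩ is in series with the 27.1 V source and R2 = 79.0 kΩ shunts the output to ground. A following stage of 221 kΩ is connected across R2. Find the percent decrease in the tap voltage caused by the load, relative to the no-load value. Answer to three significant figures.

14.1 %

Unloaded V = 27.1 × 79.0/146.2 = 14.644 V.
Loaded: R2‖R_L = 58.20 kΩ, giving V = 27.1 × 58.20/125.4 = 12.577 V.
Drop = (14.644 − 12.577) / 14.644 = 14.1 %.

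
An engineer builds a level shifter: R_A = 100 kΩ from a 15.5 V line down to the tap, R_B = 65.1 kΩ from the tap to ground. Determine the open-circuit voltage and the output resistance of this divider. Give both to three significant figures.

V_th = 6.11 V, R_th = 39.4 kΩ

V_th is the open-circuit tap voltage: 15.5 × 65.1/(100 + 65.1) = 6.11 V.
With the supply zeroed, R_A and R_B appear in parallel from the tap: R_th = R_A‖R_B = (100 × 65.1)/165.1 = 39.4 kΩ.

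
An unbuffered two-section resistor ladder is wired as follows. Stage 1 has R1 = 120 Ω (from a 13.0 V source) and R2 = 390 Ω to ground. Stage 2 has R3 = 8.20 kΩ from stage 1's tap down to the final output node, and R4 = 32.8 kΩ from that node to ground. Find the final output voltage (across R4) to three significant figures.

V_out ≈ 7.94 V

Stage 2 presents R3+R4 = 41000 Ω as a load on stage 1's tap.
Stage 1's lower leg becomes R2‖(R3+R4) = 386.3 Ω, so V_mid = 13.0 × 386.3/506.3 = 9.919 V.
Stage 2 is itself unloaded: V_out = V_mid × R4/(R3+R4) = 9.919 × 32800/41000 = 7.94 V.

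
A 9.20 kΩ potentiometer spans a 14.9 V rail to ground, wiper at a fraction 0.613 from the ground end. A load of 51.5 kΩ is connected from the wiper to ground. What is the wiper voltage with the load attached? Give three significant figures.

The wiper splits the pot into (1−α)R = 3.560 kΩ above and αR = 5.640 kΩ below.
Lower section ‖ load = 5.083 kΩ.
V_wiper = 14.9 × 5.083/(3.560 + 5.083) = 8.76 V.

V ≈ 8.76 V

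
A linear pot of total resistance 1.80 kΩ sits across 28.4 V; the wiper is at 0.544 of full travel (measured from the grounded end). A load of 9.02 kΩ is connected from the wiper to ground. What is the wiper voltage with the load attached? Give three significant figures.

The wiper splits the pot into (1−α)R = 820.8 Ω above and αR = 979.2 Ω below.
Lower section ‖ load = 883.3 Ω.
V_wiper = 28.4 × 883.3/(820.8 + 883.3) = 14.7 V.

V ≈ 14.7 V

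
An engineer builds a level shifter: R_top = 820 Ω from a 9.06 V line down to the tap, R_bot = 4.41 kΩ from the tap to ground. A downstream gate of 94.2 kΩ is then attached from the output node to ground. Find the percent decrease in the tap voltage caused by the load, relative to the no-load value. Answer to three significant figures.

The divider's output (Thévenin) resistance is R_top‖R_bot = 691.4 Ω.
Fractional drop under load = R_th/(R_th + R_L) = 691.4 / (691.4 + 94200) = 0.007287.
So the output falls by 0.729 %.

0.729 %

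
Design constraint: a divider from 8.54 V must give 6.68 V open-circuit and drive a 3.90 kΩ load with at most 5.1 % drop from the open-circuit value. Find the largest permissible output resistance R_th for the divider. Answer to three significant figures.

Loading drop = R_th/(R_th + R_L) ≤ 0.0510, so R_th ≤ R_L · ε/(1−ε) = 3.90 kΩ × 0.0510/0.9490 = 210 Ω.

R_th ≤ 210 Ω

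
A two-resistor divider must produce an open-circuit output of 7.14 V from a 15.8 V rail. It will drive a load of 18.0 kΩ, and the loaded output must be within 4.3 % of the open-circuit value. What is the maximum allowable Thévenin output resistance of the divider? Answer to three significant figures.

Loading drop = R_th/(R_th + R_L) ≤ 0.0430, so R_th ≤ R_L · ε/(1−ε) = 18.0 kΩ × 0.0430/0.9570 = 809 Ω.
(Any R1, R2 with R2/(R1+R2) = 0.452 and R1‖R2 ≤ 809 Ω will meet the spec.)

R_th ≤ 809 Ω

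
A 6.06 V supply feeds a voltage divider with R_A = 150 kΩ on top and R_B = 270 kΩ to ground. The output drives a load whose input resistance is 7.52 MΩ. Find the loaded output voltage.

V_out ≈ 3.85 V

The load sits in parallel with R_B: R_B‖R_L = (270 × 7520) / (270 + 7520) = 260.6 kΩ.
V_out = 6.06 × 260.6 / (150 + 260.6) = 6.06 × 260.6/410.6 = 3.85 V.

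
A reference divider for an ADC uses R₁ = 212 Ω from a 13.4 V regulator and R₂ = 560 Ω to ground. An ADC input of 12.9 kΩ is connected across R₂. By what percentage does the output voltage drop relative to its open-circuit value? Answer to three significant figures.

1.18 %

The divider's output (Thévenin) resistance is R₁‖R₂ = 153.8 Ω.
Fractional drop under load = R_th/(R_th + R_L) = 153.8 / (153.8 + 12900) = 0.01178.
So the output falls by 1.18 %.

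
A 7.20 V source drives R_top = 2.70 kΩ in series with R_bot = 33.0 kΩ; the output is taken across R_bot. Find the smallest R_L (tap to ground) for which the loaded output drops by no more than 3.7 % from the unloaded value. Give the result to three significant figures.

R_L(min) ≈ 65.0 kΩ

Output resistance R_th = R_top‖R_bot = (2.70 × 33.0)/35.70 = 2.496 kΩ.
The fractional drop is R_th/(R_th + R_L); requiring this ≤ 0.0370 gives R_L ≥ R_th(1/0.0370 − 1) = 2.496 × 26.03 = 65.0 kΩ.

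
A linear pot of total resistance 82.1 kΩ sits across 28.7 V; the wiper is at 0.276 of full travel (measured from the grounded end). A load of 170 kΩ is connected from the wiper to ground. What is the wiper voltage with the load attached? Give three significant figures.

The wiper splits the pot into (1−α)R = 59.44 kΩ above and αR = 22.66 kΩ below.
Lower section ‖ load = 19.99 kΩ.
V_wiper = 28.7 × 19.99/(59.44 + 19.99) = 7.22 V.

V ≈ 7.22 V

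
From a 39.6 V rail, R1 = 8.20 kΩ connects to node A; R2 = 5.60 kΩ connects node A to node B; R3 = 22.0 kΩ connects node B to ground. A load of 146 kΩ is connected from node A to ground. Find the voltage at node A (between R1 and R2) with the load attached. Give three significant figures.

Below node A the series string R2+R3 = 27.60 kΩ sits in parallel with the 146 kΩ load: 23.21 kΩ.
V_A = 39.6 × 23.21/(8.20 + 23.21) = 29.3 V.

V ≈ 29.3 V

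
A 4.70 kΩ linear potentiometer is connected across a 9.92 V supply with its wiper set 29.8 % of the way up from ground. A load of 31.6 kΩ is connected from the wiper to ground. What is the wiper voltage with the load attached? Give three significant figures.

V ≈ 2.87 V

The wiper splits the pot into (1−α)R = 3.299 kΩ above and αR = 1.401 kΩ below.
Lower section ‖ load = 1.341 kΩ.
V_wiper = 9.92 × 1.341/(3.299 + 1.341) = 2.87 V.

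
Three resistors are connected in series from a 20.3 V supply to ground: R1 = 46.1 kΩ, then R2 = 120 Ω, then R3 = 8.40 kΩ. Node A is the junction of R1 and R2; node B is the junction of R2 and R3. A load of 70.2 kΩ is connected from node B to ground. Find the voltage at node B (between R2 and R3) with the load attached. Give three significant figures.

V ≈ 2.83 V

At node B, R3 is in parallel with the load: R3‖R_L = 7502 Ω.
Below node A the resistance is R2 + (R3‖R_L) = 7622 Ω, so V_A = 20.3 × 7622/53720 = 2.880 V.
Then V_B = V_A × (R3‖R_L)/(R2 + R3‖R_L) = 2.880 × 7502/7622 = 2.83 V.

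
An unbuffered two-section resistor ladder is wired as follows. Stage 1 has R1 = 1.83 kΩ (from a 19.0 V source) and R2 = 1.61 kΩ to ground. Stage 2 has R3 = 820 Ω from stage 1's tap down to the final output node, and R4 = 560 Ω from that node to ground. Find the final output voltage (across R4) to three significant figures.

V_out ≈ 2.23 V

Stage 2 presents R3+R4 = 1380 Ω as a load on stage 1's tap.
Stage 1's lower leg becomes R2‖(R3+R4) = 743.1 Ω, so V_mid = 19.0 × 743.1/2573 = 5.487 V.
Stage 2 is itself unloaded: V_out = V_mid × R4/(R3+R4) = 5.487 × 560/1380 = 2.23 V.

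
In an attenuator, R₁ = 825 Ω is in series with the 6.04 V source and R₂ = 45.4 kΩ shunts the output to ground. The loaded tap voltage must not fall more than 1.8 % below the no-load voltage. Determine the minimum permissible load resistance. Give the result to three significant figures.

Output resistance R_th = R₁‖R₂ = (825 × 45400)/46220 = 810.3 Ω.
The fractional drop is R_th/(R_th + R_L); requiring this ≤ 0.0180 gives R_L ≥ R_th(1/0.0180 − 1) = 810.3 × 54.56 = 44.2 kΩ.

R_L(min) ≈ 44.2 kΩ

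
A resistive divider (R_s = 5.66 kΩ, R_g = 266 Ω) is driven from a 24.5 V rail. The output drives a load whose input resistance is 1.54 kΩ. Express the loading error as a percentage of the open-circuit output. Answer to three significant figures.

Unloaded V = 24.5 × 266/5926 = 1.0997 V.
Loaded: R_g‖R_L = 226.8 Ω, giving V = 24.5 × 226.8/5887 = 0.94400 V.
Drop = (1.0997 − 0.94400) / 1.0997 = 14.2 %.

14.2 %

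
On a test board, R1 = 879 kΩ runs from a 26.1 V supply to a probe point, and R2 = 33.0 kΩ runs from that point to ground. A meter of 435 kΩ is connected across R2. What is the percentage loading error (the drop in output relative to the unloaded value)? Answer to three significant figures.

The divider's output (Thévenin) resistance is R1‖R2 = 31.81 kΩ.
Fractional drop under load = R_th/(R_th + R_L) = 31.81 / (31.81 + 435) = 0.06814.
So the output falls by 6.81 %.

6.81 %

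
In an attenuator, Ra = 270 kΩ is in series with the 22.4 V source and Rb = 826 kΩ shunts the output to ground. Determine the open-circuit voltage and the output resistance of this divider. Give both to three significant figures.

V_th is the open-circuit tap voltage: 22.4 × 826/(270 + 826) = 16.9 V.
With the supply zeroed, Ra and Rb appear in parallel from the tap: R_th = Ra‖Rb = (270 × 826)/1096 = 203 kΩ.

V_th = 16.9 V, R_th = 203 kΩ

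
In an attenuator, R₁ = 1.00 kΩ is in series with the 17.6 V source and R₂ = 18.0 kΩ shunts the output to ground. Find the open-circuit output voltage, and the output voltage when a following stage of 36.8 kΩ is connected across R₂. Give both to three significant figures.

Open-circuit: V = 17.6 × 18.0/(1.00 + 18.0) = 16.7 V.
With the load, R₂ becomes R₂‖R_L = 12.09 kΩ, so V = 17.6 × 12.09/13.09 = 16.3 V.

Unloaded: 16.7 V; loaded: 16.3 V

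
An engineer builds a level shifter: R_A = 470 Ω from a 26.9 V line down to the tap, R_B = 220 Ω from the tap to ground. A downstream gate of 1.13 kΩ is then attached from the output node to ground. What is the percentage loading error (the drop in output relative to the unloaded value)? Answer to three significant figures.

11.7 %

The divider's output (Thévenin) resistance is R_A‖R_B = 149.9 Ω.
Fractional drop under load = R_th/(R_th + R_L) = 149.9 / (149.9 + 1130) = 0.1171.
So the output falls by 11.7 %.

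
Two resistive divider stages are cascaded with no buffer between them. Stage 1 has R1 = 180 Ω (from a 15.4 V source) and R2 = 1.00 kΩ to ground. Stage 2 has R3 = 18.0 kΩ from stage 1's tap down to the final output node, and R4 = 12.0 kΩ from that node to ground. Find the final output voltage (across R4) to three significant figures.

V_out ≈ 5.19 V

Stage 2 presents R3+R4 = 30000 Ω as a load on stage 1's tap.
Stage 1's lower leg becomes R2‖(R3+R4) = 967.7 Ω, so V_mid = 15.4 × 967.7/1148 = 12.98 V.
Stage 2 is itself unloaded: V_out = V_mid × R4/(R3+R4) = 12.98 × 12000/30000 = 5.19 V.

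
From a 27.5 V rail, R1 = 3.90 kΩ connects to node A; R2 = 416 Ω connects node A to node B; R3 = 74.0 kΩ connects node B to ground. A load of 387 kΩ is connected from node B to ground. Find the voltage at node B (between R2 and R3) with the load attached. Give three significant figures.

At node B, R3 is in parallel with the load: R3‖R_L = 62120 Ω.
Below node A the resistance is R2 + (R3‖R_L) = 62540 Ω, so V_A = 27.5 × 62540/66440 = 25.89 V.
Then V_B = V_A × (R3‖R_L)/(R2 + R3‖R_L) = 25.89 × 62120/62540 = 25.7 V.

V ≈ 25.7 V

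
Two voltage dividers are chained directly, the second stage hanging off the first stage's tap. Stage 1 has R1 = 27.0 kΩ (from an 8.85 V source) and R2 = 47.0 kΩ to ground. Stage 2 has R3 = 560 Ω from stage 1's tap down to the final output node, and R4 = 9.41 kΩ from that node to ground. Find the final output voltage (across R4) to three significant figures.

V_out ≈ 1.95 V

Stage 2 presents R3+R4 = 9970 Ω as a load on stage 1's tap.
Stage 1's lower leg becomes R2‖(R3+R4) = 8225 Ω, so V_mid = 8.85 × 8225/35230 = 2.067 V.
Stage 2 is itself unloaded: V_out = V_mid × R4/(R3+R4) = 2.067 × 9410/9970 = 1.95 V.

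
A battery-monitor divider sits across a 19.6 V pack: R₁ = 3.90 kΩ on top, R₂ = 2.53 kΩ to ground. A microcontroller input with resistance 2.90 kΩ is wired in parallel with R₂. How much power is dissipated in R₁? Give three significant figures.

Total resistance from the source is R₁ + (R₂‖R_L) = 5.251 kΩ, so I = 19.6/5.251 kΩ = 3.732 mA.
P = I²·R₁ = (3.732 mA)² × 3.90 kΩ = 54.3 mW.

P ≈ 54.3 mW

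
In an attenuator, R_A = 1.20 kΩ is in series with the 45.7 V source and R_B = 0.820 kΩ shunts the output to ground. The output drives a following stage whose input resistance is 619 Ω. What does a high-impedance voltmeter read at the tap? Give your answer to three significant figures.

V_out ≈ 10.4 V

The load sits in parallel with R_B: R_B‖R_L = (820 × 619) / (820 + 619) = 352.7 Ω.
V_out = 45.7 × 352.7 / (1200 + 352.7) = 45.7 × 352.7/1553 = 10.4 V.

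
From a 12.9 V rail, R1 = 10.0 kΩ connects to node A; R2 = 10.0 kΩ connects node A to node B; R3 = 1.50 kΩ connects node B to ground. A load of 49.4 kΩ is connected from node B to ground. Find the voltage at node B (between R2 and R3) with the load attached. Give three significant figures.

At node B, R3 is in parallel with the load: R3‖R_L = 1.456 kΩ.
Below node A the resistance is R2 + (R3‖R_L) = 11.46 kΩ, so V_A = 12.9 × 11.46/21.46 = 6.888 V.
Then V_B = V_A × (R3‖R_L)/(R2 + R3‖R_L) = 6.888 × 1.456/11.46 = 0.875 V.

V ≈ 0.875 V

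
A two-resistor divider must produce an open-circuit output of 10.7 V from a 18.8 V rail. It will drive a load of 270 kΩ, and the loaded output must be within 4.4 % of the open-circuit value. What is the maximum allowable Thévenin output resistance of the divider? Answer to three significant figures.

Loading drop = R_th/(R_th + R_L) ≤ 0.0440, so R_th ≤ R_L · ε/(1−ε) = 270 kΩ × 0.0440/0.9560 = 12.4 kΩ.
(Any R1, R2 with R2/(R1+R2) = 0.569 and R1‖R2 ≤ 12.4 kΩ will meet the spec.)

R_th ≤ 12.4 kΩ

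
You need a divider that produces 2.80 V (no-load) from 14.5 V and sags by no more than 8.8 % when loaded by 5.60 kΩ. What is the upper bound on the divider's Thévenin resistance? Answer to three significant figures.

R_th ≤ 540 Ω

Loading drop = R_th/(R_th + R_L) ≤ 0.0880, so R_th ≤ R_L · ε/(1−ε) = 5.60 kΩ × 0.0880/0.9120 = 540 Ω.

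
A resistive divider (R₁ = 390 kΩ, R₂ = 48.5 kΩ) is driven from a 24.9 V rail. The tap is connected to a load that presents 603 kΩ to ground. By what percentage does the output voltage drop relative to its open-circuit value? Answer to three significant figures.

6.68 %

The divider's output (Thévenin) resistance is R₁‖R₂ = 43.14 kΩ.
Fractional drop under load = R_th/(R_th + R_L) = 43.14 / (43.14 + 603) = 0.06676.
So the output falls by 6.68 %.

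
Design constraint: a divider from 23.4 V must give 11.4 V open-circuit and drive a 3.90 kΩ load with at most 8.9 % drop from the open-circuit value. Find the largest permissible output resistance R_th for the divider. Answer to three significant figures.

Loading drop = R_th/(R_th + R_L) ≤ 0.0890, so R_th ≤ R_L · ε/(1−ε) = 3.90 kΩ × 0.0890/0.9110 = 381 Ω.
(Any R1, R2 with R2/(R1+R2) = 0.487 and R1‖R2 ≤ 381 Ω will meet the spec.)

R_th ≤ 381 Ω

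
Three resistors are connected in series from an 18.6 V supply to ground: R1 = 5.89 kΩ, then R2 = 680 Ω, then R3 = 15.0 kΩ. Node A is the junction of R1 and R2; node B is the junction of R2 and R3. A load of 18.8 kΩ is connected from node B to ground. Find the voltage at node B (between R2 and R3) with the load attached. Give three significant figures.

At node B, R3 is in parallel with the load: R3‖R_L = 8343 Ω.
Below node A the resistance is R2 + (R3‖R_L) = 9023 Ω, so V_A = 18.6 × 9023/14910 = 11.25 V.
Then V_B = V_A × (R3‖R_L)/(R2 + R3‖R_L) = 11.25 × 8343/9023 = 10.4 V.

V ≈ 10.4 V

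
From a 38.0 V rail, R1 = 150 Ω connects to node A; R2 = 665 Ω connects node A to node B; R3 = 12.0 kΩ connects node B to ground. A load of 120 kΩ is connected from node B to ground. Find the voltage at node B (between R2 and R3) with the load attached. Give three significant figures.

At node B, R3 is in parallel with the load: R3‖R_L = 10910 Ω.
Below node A the resistance is R2 + (R3‖R_L) = 11570 Ω, so V_A = 38.0 × 11570/11720 = 37.51 V.
Then V_B = V_A × (R3‖R_L)/(R2 + R3‖R_L) = 37.51 × 10910/11570 = 35.4 V.

V ≈ 35.4 V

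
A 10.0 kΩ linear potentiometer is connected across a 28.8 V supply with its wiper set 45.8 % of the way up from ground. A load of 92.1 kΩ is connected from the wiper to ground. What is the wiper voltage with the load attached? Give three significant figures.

V ≈ 12.8 V

The wiper splits the pot into (1−α)R = 5.420 kΩ above and αR = 4.580 kΩ below.
Lower section ‖ load = 4.363 kΩ.
V_wiper = 28.8 × 4.363/(5.420 + 4.363) = 12.8 V.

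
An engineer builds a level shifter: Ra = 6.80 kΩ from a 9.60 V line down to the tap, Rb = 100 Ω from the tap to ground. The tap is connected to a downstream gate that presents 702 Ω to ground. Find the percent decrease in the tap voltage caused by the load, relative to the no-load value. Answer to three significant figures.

12.3 %

Unloaded V = 9.60 × 100/6900 = 0.13913 V.
Loaded: Rb‖R_L = 87.53 Ω, giving V = 9.60 × 87.53/6888 = 0.12200 V.
Drop = (0.13913 − 0.12200) / 0.13913 = 12.3 %.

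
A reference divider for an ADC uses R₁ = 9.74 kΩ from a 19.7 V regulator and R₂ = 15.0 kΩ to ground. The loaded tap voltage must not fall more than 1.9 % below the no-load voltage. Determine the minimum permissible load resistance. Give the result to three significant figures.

R_L(min) ≈ 305 kΩ

Output resistance R_th = R₁‖R₂ = (9.74 × 15.0)/24.74 = 5.905 kΩ.
The fractional drop is R_th/(R_th + R_L); requiring this ≤ 0.0190 gives R_L ≥ R_th(1/0.0190 − 1) = 5.905 × 51.63 = 305 kΩ.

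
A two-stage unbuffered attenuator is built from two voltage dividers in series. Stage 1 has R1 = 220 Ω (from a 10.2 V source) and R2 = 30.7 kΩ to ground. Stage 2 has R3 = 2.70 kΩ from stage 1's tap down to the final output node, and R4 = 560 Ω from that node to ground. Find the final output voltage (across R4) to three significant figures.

Stage 2 presents R3+R4 = 3260 Ω as a load on stage 1's tap.
Stage 1's lower leg becomes R2‖(R3+R4) = 2947 Ω, so V_mid = 10.2 × 2947/3167 = 9.491 V.
Stage 2 is itself unloaded: V_out = V_mid × R4/(R3+R4) = 9.491 × 560/3260 = 1.63 V.

V_out ≈ 1.63 V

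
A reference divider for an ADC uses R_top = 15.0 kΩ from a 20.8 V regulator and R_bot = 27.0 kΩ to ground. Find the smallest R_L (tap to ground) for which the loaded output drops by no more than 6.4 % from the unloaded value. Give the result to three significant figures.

Output resistance R_th = R_top‖R_bot = (15.0 × 27.0)/42.00 = 9.643 kΩ.
The fractional drop is R_th/(R_th + R_L); requiring this ≤ 0.0640 gives R_L ≥ R_th(1/0.0640 − 1) = 9.643 × 14.62 = 141 kΩ.

R_L(min) ≈ 141 kΩ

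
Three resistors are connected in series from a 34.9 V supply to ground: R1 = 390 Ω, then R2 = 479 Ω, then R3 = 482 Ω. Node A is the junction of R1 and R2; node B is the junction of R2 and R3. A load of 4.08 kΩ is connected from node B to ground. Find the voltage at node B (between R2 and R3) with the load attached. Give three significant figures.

V ≈ 11.6 V

At node B, R3 is in parallel with the load: R3‖R_L = 431.1 Ω.
Below node A the resistance is R2 + (R3‖R_L) = 910.1 Ω, so V_A = 34.9 × 910.1/1300 = 24.43 V.
Then V_B = V_A × (R3‖R_L)/(R2 + R3‖R_L) = 24.43 × 431.1/910.1 = 11.6 V.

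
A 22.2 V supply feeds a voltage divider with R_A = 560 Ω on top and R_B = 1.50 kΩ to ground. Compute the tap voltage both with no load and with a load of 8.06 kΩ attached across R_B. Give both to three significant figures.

Unloaded: 16.2 V; loaded: 15.4 V

Open-circuit: V = 22.2 × 1500/(560 + 1500) = 16.2 V.
With the load, R_B becomes R_B‖R_L = 1265 Ω, so V = 22.2 × 1265/1825 = 15.4 V.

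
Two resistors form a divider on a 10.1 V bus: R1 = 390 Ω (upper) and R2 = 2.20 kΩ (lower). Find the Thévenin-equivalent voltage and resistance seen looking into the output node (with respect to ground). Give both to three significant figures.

V_th = 8.58 V, R_th = 331 Ω

V_th is the open-circuit tap voltage: 10.1 × 2200/(390 + 2200) = 8.58 V.
With the supply zeroed, R1 and R2 appear in parallel from the tap: R_th = R1‖R2 = (390 × 2200)/2590 = 331 Ω.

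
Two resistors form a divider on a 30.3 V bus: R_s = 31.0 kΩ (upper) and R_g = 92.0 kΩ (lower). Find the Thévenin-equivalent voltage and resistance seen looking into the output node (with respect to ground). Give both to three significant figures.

V_th = 22.7 V, R_th = 23.2 kΩ

V_th is the open-circuit tap voltage: 30.3 × 92.0/(31.0 + 92.0) = 22.7 V.
With the supply zeroed, R_s and R_g appear in parallel from the tap: R_th = R_s‖R_g = (31.0 × 92.0)/123.0 = 23.2 kΩ.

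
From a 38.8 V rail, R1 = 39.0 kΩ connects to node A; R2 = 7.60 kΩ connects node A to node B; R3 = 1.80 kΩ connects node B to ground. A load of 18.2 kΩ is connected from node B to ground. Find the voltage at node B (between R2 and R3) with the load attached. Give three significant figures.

At node B, R3 is in parallel with the load: R3‖R_L = 1.638 kΩ.
Below node A the resistance is R2 + (R3‖R_L) = 9.238 kΩ, so V_A = 38.8 × 9.238/48.24 = 7.431 V.
Then V_B = V_A × (R3‖R_L)/(R2 + R3‖R_L) = 7.431 × 1.638/9.238 = 1.32 V.

V ≈ 1.32 V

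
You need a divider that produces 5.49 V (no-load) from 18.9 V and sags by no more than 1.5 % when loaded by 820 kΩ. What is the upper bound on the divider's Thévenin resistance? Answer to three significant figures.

Loading drop = R_th/(R_th + R_L) ≤ 0.0150, so R_th ≤ R_L · ε/(1−ε) = 820 kΩ × 0.0150/0.9850 = 12.5 kΩ.

R_th ≤ 12.5 kΩ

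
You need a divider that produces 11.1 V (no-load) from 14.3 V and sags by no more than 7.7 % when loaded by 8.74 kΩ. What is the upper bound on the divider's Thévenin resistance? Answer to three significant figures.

Loading drop = R_th/(R_th + R_L) ≤ 0.0770, so R_th ≤ R_L · ε/(1−ε) = 8.74 kΩ × 0.0770/0.9230 = 729 Ω.

R_th ≤ 729 Ω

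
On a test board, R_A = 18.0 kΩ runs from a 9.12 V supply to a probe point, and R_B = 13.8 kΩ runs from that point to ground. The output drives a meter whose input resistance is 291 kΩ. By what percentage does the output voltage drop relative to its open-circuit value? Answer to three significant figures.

2.61 %

The divider's output (Thévenin) resistance is R_A‖R_B = 7.811 kΩ.
Fractional drop under load = R_th/(R_th + R_L) = 7.811 / (7.811 + 291) = 0.02614.
So the output falls by 2.61 %.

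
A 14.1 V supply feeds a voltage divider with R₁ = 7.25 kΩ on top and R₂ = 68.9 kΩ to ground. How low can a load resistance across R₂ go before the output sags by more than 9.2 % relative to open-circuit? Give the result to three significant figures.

R_L(min) ≈ 64.7 kΩ

Output resistance R_th = R₁‖R₂ = (7.25 × 68.9)/76.15 = 6.560 kΩ.
The fractional drop is R_th/(R_th + R_L); requiring this ≤ 0.0920 gives R_L ≥ R_th(1/0.0920 − 1) = 6.560 × 9.870 = 64.7 kΩ.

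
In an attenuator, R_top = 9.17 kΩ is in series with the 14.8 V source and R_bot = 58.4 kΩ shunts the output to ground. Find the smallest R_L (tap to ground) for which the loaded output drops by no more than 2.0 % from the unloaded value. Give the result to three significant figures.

R_L(min) ≈ 388 kΩ

Output resistance R_th = R_top‖R_bot = (9.17 × 58.4)/67.57 = 7.926 kΩ.
The fractional drop is R_th/(R_th + R_L); requiring this ≤ 0.0200 gives R_L ≥ R_th(1/0.0200 − 1) = 7.926 × 49.00 = 388 kΩ.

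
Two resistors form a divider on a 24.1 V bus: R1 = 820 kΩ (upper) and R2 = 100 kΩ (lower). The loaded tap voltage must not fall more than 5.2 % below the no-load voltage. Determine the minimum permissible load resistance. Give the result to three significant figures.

Output resistance R_th = R1‖R2 = (820 × 100)/920.0 = 89.13 kΩ.
The fractional drop is R_th/(R_th + R_L); requiring this ≤ 0.0520 gives R_L ≥ R_th(1/0.0520 − 1) = 89.13 × 18.23 = 1.62 MΩ.

R_L(min) ≈ 1.62 MΩ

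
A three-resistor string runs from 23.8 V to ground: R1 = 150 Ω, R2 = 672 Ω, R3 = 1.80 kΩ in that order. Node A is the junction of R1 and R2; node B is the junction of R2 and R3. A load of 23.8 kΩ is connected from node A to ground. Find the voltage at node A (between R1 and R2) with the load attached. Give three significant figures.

V ≈ 22.3 V

Below node A the series string R2+R3 = 2472 Ω sits in parallel with the 23800 Ω load: 2239 Ω.
V_A = 23.8 × 2239/(150 + 2239) = 22.3 V.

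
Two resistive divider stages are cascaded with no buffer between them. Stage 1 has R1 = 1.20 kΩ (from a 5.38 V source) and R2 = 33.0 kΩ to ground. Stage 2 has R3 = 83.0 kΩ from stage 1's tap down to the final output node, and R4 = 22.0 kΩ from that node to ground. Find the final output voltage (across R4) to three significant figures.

Stage 2 presents R3+R4 = 105.0 kΩ as a load on stage 1's tap.
Stage 1's lower leg becomes R2‖(R3+R4) = 25.11 kΩ, so V_mid = 5.38 × 25.11/26.31 = 5.135 V.
Stage 2 is itself unloaded: V_out = V_mid × R4/(R3+R4) = 5.135 × 22.0/105.0 = 1.08 V.

V_out ≈ 1.08 V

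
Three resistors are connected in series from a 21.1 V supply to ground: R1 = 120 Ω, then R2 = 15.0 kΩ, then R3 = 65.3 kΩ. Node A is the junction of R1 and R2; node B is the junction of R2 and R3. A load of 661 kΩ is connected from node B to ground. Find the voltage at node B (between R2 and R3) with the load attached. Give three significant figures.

V ≈ 16.8 V

At node B, R3 is in parallel with the load: R3‖R_L = 59430 Ω.
Below node A the resistance is R2 + (R3‖R_L) = 74430 Ω, so V_A = 21.1 × 74430/74550 = 21.07 V.
Then V_B = V_A × (R3‖R_L)/(R2 + R3‖R_L) = 21.07 × 59430/74430 = 16.8 V.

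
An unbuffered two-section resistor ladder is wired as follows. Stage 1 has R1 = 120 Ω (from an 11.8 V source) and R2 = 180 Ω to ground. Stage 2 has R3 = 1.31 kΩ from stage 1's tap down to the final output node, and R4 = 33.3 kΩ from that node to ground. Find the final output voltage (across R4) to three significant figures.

V_out ≈ 6.80 V

Stage 2 presents R3+R4 = 34610 Ω as a load on stage 1's tap.
Stage 1's lower leg becomes R2‖(R3+R4) = 179.1 Ω, so V_mid = 11.8 × 179.1/299.1 = 7.065 V.
Stage 2 is itself unloaded: V_out = V_mid × R4/(R3+R4) = 7.065 × 33300/34610 = 6.80 V.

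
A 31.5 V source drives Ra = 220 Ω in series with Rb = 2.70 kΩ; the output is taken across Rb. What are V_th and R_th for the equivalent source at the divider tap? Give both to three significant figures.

V_th is the open-circuit tap voltage: 31.5 × 2700/(220 + 2700) = 29.1 V.
With the supply zeroed, Ra and Rb appear in parallel from the tap: R_th = Ra‖Rb = (220 × 2700)/2920 = 203 Ω.

V_th = 29.1 V, R_th = 203 Ω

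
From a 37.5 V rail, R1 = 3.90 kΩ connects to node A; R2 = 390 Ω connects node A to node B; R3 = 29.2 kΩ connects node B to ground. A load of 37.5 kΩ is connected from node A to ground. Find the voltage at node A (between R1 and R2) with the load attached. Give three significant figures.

V ≈ 30.3 V

Below node A the series string R2+R3 = 29590 Ω sits in parallel with the 37500 Ω load: 16540 Ω.
V_A = 37.5 × 16540/(3900 + 16540) = 30.3 V.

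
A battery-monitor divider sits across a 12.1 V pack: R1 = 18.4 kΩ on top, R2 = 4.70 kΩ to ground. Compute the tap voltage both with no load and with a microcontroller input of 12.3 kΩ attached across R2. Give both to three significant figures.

Unloaded: 2.46 V; loaded: 1.89 V

Open-circuit: V = 12.1 × 4.70/(18.4 + 4.70) = 2.46 V.
With the load, R2 becomes R2‖R_L = 3.401 kΩ, so V = 12.1 × 3.401/21.80 = 1.89 V.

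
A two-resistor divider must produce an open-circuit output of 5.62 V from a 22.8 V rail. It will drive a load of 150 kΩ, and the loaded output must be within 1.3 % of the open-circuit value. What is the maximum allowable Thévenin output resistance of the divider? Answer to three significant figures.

Loading drop = R_th/(R_th + R_L) ≤ 0.0130, so R_th ≤ R_L · ε/(1−ε) = 150 kΩ × 0.0130/0.9870 = 1.98 kΩ.
(Any R1, R2 with R2/(R1+R2) = 0.246 and R1‖R2 ≤ 1.98 kΩ will meet the spec.)

R_th ≤ 1.98 kΩ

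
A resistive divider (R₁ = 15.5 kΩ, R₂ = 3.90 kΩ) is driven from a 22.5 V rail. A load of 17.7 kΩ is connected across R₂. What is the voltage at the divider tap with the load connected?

V_out ≈ 3.85 V

The load sits in parallel with R₂: R₂‖R_L = (3.90 × 17.7) / (3.90 + 17.7) = 3.196 kΩ.
V_out = 22.5 × 3.196 / (15.5 + 3.196) = 22.5 × 3.196/18.70 = 3.85 V.
(Unloaded it would have been 4.52 V.)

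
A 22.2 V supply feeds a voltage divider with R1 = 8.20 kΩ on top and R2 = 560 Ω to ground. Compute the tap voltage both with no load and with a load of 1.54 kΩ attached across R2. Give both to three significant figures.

Unloaded: 1.42 V; loaded: 1.06 V

Open-circuit: V = 22.2 × 560/(8200 + 560) = 1.42 V.
With the load, R2 becomes R2‖R_L = 410.7 Ω, so V = 22.2 × 410.7/8611 = 1.06 V.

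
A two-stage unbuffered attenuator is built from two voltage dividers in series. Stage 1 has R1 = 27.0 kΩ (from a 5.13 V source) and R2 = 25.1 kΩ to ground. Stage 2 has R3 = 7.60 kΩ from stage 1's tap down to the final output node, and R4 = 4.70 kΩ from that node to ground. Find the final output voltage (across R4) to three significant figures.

V_out ≈ 0.459 V

Stage 2 presents R3+R4 = 12.30 kΩ as a load on stage 1's tap.
Stage 1's lower leg becomes R2‖(R3+R4) = 8.255 kΩ, so V_mid = 5.13 × 8.255/35.25 = 1.201 V.
Stage 2 is itself unloaded: V_out = V_mid × R4/(R3+R4) = 1.201 × 4.70/12.30 = 0.459 V.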